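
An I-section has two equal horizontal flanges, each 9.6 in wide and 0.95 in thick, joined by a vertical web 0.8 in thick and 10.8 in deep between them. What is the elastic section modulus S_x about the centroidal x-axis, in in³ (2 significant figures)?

Break the section into simple shapes (no overlaps), measuring from the bottom-left corner of the bounding box.
Bottom flange: 9.6 × 0.95, A = 9.12 in², y = 0.475 in, Ī = 0.6859 in⁴.
Web: 0.8 × 10.8, A = 8.64 in², y = 6.35 in, Ī = 83.98 in⁴.
Top flange: 9.6 × 0.95, A = 9.12 in², y = 12.23 in, Ī = 0.6859 in⁴.
By symmetry the centroid is at mid-height, ȳ = 6.35 in.
Transfer each piece to the centroidal x-axis using Ī + A·d² with d = y − 6.35:
  bottom flange: d = -5.875 in → contributes +315.5 in⁴
  web: d = 0 in → contributes +83.98 in⁴
  top flange: d = 5.875 in → contributes +315.5 in⁴
Total I = 714.9 in⁴.
Extreme fibre distance c = 6.35 in; S = I/c = 112.6 in³.

S_x ≈ 110 in³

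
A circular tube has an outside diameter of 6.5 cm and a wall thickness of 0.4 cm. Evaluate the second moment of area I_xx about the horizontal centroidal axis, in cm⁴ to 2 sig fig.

I_xx ≈ 36 cm⁴

Decompose the section into non-overlapping parts with the origin at the bottom-left of its bounding rectangle.
Outer circle: ⌀6.5, A = 33.18 cm², y = 3.25 cm, Ī = 87.62 cm⁴.
Bore (subtracted): ⌀5.7, A = 25.52 cm², y = 3.25 cm, Ī = 51.82 cm⁴.
By symmetry the centroid is at mid-height, ȳ = 3.25 cm.
All pieces are centred on the horizontal centroidal axis, so I = ΣĪ (holes subtracted) = 35.81 cm⁴.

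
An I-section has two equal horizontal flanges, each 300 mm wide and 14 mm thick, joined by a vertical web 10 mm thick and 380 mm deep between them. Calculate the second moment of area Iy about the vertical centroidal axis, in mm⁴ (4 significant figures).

Split into non-overlapping primitives; take the origin at the lower-left of the bounding box.
Bottom flange: 300 × 14, A = 4 200 mm², x = 150 mm, Ī = 31 500 000 mm⁴.
Web: 10 × 380, A = 3 800 mm², x = 150 mm, Ī = 31666.7 mm⁴.
Top flange: 300 × 14, A = 4 200 mm², x = 150 mm, Ī = 31 500 000 mm⁴.
By symmetry the centroid is at mid-width, x̄ = 150 mm.
All pieces are centred on the vertical centroidal axis, so I = ΣĪ = 63 031 667 mm⁴.

Iy ≈ 6.303 × 10⁷ mm⁴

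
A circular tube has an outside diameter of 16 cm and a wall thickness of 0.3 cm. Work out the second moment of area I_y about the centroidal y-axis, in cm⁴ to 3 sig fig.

Treat the section as a set of non-overlapping primitives; coordinates are from the bounding-box lower-left.
Outer circle: ⌀16, A = 201.06 cm², x = 8 cm, Ī = 3 217 cm⁴.
Bore (subtracted): ⌀15.4, A = 186.27 cm², x = 8 cm, Ī = 2760.9 cm⁴.
By symmetry the centroid is at mid-width, x̄ = 8 cm.
All pieces are centred on the centroidal y-axis, so I = ΣĪ (holes subtracted) = 456.08 cm⁴.

I_y ≈ 456 cm⁴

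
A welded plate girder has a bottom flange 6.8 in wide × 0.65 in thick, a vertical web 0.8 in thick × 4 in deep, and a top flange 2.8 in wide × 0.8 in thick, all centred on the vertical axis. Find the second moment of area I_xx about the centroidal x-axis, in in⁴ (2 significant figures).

Break the section into simple shapes (no overlaps), measuring from the bottom-left corner of the bounding box.
Bottom plate: 6.8 × 0.65, A = 4.42 in², y = 0.325 in, Ī = 0.1556 in⁴.
Web plate: 0.8 × 4, A = 3.2 in², y = 2.65 in, Ī = 4.267 in⁴.
Top plate: 2.8 × 0.8, A = 2.24 in², y = 5.05 in, Ī = 0.1195 in⁴.
Centroid: ȳ = ΣA·y / ΣA = 2.153 in.
Transfer each piece to the centroidal x-axis using Ī + A·d² with d = y − 2.153:
  bottom plate: d = -1.828 in → contributes +14.93 in⁴
  web plate: d = 0.497 in → contributes +5.057 in⁴
  top plate: d = 2.897 in → contributes +18.92 in⁴
Total I = 38.9 in⁴.

I_xx ≈ 39 in⁴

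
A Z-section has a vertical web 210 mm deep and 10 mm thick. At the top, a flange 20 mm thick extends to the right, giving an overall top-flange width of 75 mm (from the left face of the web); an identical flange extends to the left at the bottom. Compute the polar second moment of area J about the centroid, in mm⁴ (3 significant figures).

Decompose the section into non-overlapping parts with the origin at the bottom-left of its bounding rectangle.
Web: 10 × 210, A = 2 100 mm², y = 105 mm, Ī = 7 717 500 mm⁴.
Top flange (beyond web): 65 × 20, A = 1 300 mm², y = 200 mm, Ī = 43 333 mm⁴.
Bottom flange (beyond web): 65 × 20, A = 1 300 mm², y = 10 mm, Ī = 43 333 mm⁴.
Centroid: ȳ = ΣA·y / ΣA = 105 mm.
Transfer each piece to the centroidal x-axis using Ī + A·d² with d = y − 105:
  web: d = 0 mm → contributes +7 717 500 mm⁴
  top flange (beyond web): d = 95 mm → contributes +11 775 833 mm⁴
  bottom flange (beyond web): d = -95 mm → contributes +11 775 833 mm⁴
Total I = 31 269 167 mm⁴.
For the y-axis: x̄ = 70 mm.
Repeating about the centroidal y-axis gives I_y = 4 589 167 mm⁴.
Polar second moment: J = I_x + I_y = 35 858 333 mm⁴.

J ≈ 3.59 × 10⁷ mm⁴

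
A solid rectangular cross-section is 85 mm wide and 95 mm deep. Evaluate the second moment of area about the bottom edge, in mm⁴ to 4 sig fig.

The section: 85 × 95, A = 8 075 mm², y = 47.5 mm, Ī = 6 073 073 mm⁴.
Transfer it to a horizontal axis along the bottom face using Ī + A·d² with d = y − 0:
  the section: d = 47.5 mm → contributes +24 292 292 mm⁴
Total I = 24 292 292 mm⁴.

I_base ≈ 2.429 × 10⁷ mm⁴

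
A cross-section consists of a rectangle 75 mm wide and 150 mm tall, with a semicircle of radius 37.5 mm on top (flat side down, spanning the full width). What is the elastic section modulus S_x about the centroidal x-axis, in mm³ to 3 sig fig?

Treat the section as a set of non-overlapping primitives; coordinates are from the bounding-box lower-left.
Rectangular body: 75 × 150, A = 11 250 mm², y = 75 mm, Ī = 21 093 750 mm⁴.
Semicircular cap: semicircle r = 37.5, A = 2208.9 mm², y = 165.92 mm, Ī = 217 049 mm⁴.
Centroid: ȳ = ΣA·y / ΣA = 89.921 mm.
Transfer each piece to the centroidal x-axis using Ī + A·d² with d = y − 89.921:
  rectangular body: d = -14.921 mm → contributes +23 598 544 mm⁴
  semicircular cap: d = 75.994 mm → contributes +12 973 857 mm⁴
Total I = 36 572 401 mm⁴.
Extreme fibre distance c = 97.579 mm; S = I/c = 374 799 mm³.

S_x ≈ 3.75 × 10⁵ mm³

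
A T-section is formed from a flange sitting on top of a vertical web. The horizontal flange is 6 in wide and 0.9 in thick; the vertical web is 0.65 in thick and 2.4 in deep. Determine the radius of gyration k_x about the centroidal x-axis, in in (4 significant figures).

Break the section into simple shapes (no overlaps), measuring from the bottom-left corner of the bounding box.
Flange: 6 × 0.9, A = 5.4 in², y = 2.85 in, Ī = 0.3645 in⁴.
Web: 0.65 × 2.4, A = 1.56 in², y = 1.2 in, Ī = 0.7488 in⁴.
Centroid: ȳ = ΣA·y / ΣA = 2.48017 in.
Transfer each piece to the centroidal x-axis using Ī + A·d² with d = y − 2.48017:
  flange: d = 0.369828 in → contributes +1.10307 in⁴
  web: d = -1.28017 in → contributes +3.30539 in⁴
Total I = 4.40846 in⁴.
Radius of gyration: k = √(I/A) = √(4.40846 / 6.96) = 0.795864 in.

k_x ≈ 0.7959 in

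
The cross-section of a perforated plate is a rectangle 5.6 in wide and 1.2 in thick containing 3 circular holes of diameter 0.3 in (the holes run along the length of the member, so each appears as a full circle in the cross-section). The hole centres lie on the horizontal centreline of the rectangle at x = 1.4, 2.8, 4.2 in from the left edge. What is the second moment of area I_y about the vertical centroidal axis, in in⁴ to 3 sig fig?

Split into non-overlapping primitives; take the origin at the lower-left of the bounding box.
Plate: 5.6 × 1.2, A = 6.72 in², x = 2.8 in, Ī = 17.562 in⁴.
Hole 1 (subtracted): ⌀0.3, A = 0.070686 in², x = 1.4 in, Ī = 0.00039761 in⁴.
Hole 2 (subtracted): ⌀0.3, A = 0.070686 in², x = 2.8 in, Ī = 0.00039761 in⁴.
Hole 3 (subtracted): ⌀0.3, A = 0.070686 in², x = 4.2 in, Ī = 0.00039761 in⁴.
By symmetry the centroid is at mid-width, x̄ = 2.8 in.
Transfer each piece to the vertical centroidal axis using Ī + A·d² with d = x − 2.8:
  plate: d = 0 in → contributes +17.562 in⁴
  hole 1: d = -1.4 in → contributes −0.13894 in⁴
  hole 2: d = 0 in → contributes −0.00039761 in⁴
  hole 3: d = 1.4 in → contributes −0.13894 in⁴
Total I = 17.283 in⁴.

I_y ≈ 17.3 in⁴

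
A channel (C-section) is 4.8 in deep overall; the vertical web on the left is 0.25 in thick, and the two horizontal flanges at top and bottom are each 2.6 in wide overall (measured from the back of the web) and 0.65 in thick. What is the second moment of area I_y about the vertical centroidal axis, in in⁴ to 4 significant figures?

Decompose the section into non-overlapping parts with the origin at the bottom-left of its bounding rectangle.
Web: 0.25 × 4.8, A = 1.2 in², x = 0.125 in, Ī = 0.00625 in⁴.
Top flange (beyond web): 2.35 × 0.65, A = 1.5275 in², x = 1.425 in, Ī = 0.702968 in⁴.
Bottom flange (beyond web): 2.35 × 0.65, A = 1.5275 in², x = 1.425 in, Ī = 0.702968 in⁴.
Centroid: x̄ = ΣA·x / ΣA = 1.05837 in.
Transfer each piece to the vertical centroidal axis using Ī + A·d² with d = x − 1.05837:
  web: d = -0.933373 in → contributes +1.05167 in⁴
  top flange (beyond web): d = 0.366627 in → contributes +0.908288 in⁴
  bottom flange (beyond web): d = 0.366627 in → contributes +0.908288 in⁴
Total I = 2.86825 in⁴.

I_y ≈ 2.868 in⁴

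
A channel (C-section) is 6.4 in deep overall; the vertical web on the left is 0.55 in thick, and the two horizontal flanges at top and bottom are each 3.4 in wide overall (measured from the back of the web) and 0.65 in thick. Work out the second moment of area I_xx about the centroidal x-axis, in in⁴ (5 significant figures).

I_xx ≈ 42.770 in⁴

Treat the section as a set of non-overlapping primitives; coordinates are from the bounding-box lower-left.
Web: 0.55 × 6.4, A = 3.52 in², y = 3.2 in, Ī = 12.01493 in⁴.
Top flange (beyond web): 2.85 × 0.65, A = 1.8525 in², y = 6.075 in, Ī = 0.06522344 in⁴.
Bottom flange (beyond web): 2.85 × 0.65, A = 1.8525 in², y = 0.325 in, Ī = 0.06522344 in⁴.
By symmetry the centroid is at mid-height, ȳ = 3.2 in.
Transfer each piece to the centroidal x-axis using Ī + A·d² with d = y − 3.2:
  web: d = 0 in → contributes +12.01493 in⁴
  top flange (beyond web): d = 2.875 in → contributes +15.37729 in⁴
  bottom flange (beyond web): d = -2.875 in → contributes +15.37729 in⁴
Total I = 42.76952 in⁴.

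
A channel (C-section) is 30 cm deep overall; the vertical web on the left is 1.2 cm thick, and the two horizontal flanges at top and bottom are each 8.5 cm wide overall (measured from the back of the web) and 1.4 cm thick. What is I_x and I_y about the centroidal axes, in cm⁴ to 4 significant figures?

Split into non-overlapping primitives; take the origin at the lower-left of the bounding box.
Web: 1.2 × 30, A = 36 cm², y = 15 cm, Ī = 2 700 cm⁴.
Top flange (beyond web): 7.3 × 1.4, A = 10.22 cm², y = 29.3 cm, Ī = 1.66927 cm⁴.
Bottom flange (beyond web): 7.3 × 1.4, A = 10.22 cm², y = 0.7 cm, Ī = 1.66927 cm⁴.
By symmetry the centroid is at mid-height, ȳ = 15 cm.
Transfer each piece to the centroidal x-axis using Ī + A·d² with d = y − 15:
  web: d = 0 cm → contributes +2 700 cm⁴
  top flange (beyond web): d = 14.3 cm → contributes +2091.56 cm⁴
  bottom flange (beyond web): d = -14.3 cm → contributes +2091.56 cm⁴
Total I = 6883.11 cm⁴.
For the y-axis: x̄ = 2.13916 cm.
Repeating about the centroidal y-axis gives I_y = 330.582 cm⁴.

I_x ≈ 6883 cm⁴, I_y ≈ 330.6 cm⁴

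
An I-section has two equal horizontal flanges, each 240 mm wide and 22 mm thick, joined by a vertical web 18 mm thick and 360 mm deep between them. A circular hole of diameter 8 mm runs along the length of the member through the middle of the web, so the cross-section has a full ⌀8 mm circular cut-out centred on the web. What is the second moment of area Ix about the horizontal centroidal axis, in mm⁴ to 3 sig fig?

Treat the section as a set of non-overlapping primitives; coordinates are from the bounding-box lower-left.
Bottom flange: 240 × 22, A = 5 280 mm², y = 11 mm, Ī = 212 960 mm⁴.
Web: 18 × 360, A = 6 480 mm², y = 202 mm, Ī = 69 984 000 mm⁴.
Top flange: 240 × 22, A = 5 280 mm², y = 393 mm, Ī = 212 960 mm⁴.
Hole (subtracted): ⌀8, A = 50.265 mm², y = 202 mm, Ī = 201.06 mm⁴.
By symmetry the centroid is at mid-height, ȳ = 202 mm.
Transfer each piece to the horizontal centroidal axis using Ī + A·d² with d = y − 202:
  bottom flange: d = -191 mm → contributes +192 832 640 mm⁴
  web: d = 0 mm → contributes +69 984 000 mm⁴
  top flange: d = 191 mm → contributes +192 832 640 mm⁴
  hole: d = 0 mm → contributes −201.06 mm⁴
Total I = 455 649 079 mm⁴.

Ix ≈ 4.56 × 10⁸ mm⁴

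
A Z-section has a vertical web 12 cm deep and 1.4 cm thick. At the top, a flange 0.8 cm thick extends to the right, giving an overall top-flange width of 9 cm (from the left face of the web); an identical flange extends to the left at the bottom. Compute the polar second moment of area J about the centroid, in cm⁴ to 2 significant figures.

J ≈ 890 cm⁴

Break the section into simple shapes (no overlaps), measuring from the bottom-left corner of the bounding box.
Web: 1.4 × 12, A = 16.8 cm², y = 6 cm, Ī = 201.6 cm⁴.
Top flange (beyond web): 7.6 × 0.8, A = 6.08 cm², y = 11.6 cm, Ī = 0.3243 cm⁴.
Bottom flange (beyond web): 7.6 × 0.8, A = 6.08 cm², y = 0.4 cm, Ī = 0.3243 cm⁴.
Centroid: ȳ = ΣA·y / ΣA = 6 cm.
Transfer each piece to the centroidal x-axis using Ī + A·d² with d = y − 6:
  web: d = 0 cm → contributes +201.6 cm⁴
  top flange (beyond web): d = 5.6 cm → contributes +191 cm⁴
  bottom flange (beyond web): d = -5.6 cm → contributes +191 cm⁴
Total I = 583.6 cm⁴.
For the y-axis: x̄ = 8.3 cm.
Repeating about the centroidal y-axis gives I_y = 307.5 cm⁴.
Polar second moment: J = I_x + I_y = 891.1 cm⁴.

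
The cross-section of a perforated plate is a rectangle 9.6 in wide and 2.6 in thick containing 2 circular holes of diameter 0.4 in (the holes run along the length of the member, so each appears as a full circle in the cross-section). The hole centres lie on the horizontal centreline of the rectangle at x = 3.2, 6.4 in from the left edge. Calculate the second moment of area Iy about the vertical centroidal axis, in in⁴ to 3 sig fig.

Iy ≈ 191 in⁴

Treat the section as a set of non-overlapping primitives; coordinates are from the bounding-box lower-left.
Plate: 9.6 × 2.6, A = 24.96 in², x = 4.8 in, Ī = 191.69 in⁴.
Hole 1 (subtracted): ⌀0.4, A = 0.12566 in², x = 3.2 in, Ī = 0.0012566 in⁴.
Hole 2 (subtracted): ⌀0.4, A = 0.12566 in², x = 6.4 in, Ī = 0.0012566 in⁴.
By symmetry the centroid is at mid-width, x̄ = 4.8 in.
Transfer each piece to the vertical centroidal axis using Ī + A·d² with d = x − 4.8:
  plate: d = 0 in → contributes +191.69 in⁴
  hole 1: d = -1.6 in → contributes −0.32296 in⁴
  hole 2: d = 1.6 in → contributes −0.32296 in⁴
Total I = 191.05 in⁴.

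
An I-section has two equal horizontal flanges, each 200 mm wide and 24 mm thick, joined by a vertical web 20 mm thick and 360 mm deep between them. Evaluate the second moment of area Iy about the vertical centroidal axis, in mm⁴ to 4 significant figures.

Iy ≈ 3.224 × 10⁷ mm⁴

Split into non-overlapping primitives; take the origin at the lower-left of the bounding box.
Bottom flange: 200 × 24, A = 4 800 mm², x = 100 mm, Ī = 16 000 000 mm⁴.
Web: 20 × 360, A = 7 200 mm², x = 100 mm, Ī = 240 000 mm⁴.
Top flange: 200 × 24, A = 4 800 mm², x = 100 mm, Ī = 16 000 000 mm⁴.
By symmetry the centroid is at mid-width, x̄ = 100 mm.
All pieces are centred on the vertical centroidal axis, so I = ΣĪ = 32 240 000 mm⁴.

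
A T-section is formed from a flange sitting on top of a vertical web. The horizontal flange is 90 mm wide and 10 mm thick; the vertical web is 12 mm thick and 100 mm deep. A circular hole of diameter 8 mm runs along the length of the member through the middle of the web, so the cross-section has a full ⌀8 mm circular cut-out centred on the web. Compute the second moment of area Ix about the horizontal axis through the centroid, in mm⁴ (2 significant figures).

Split into non-overlapping primitives; take the origin at the lower-left of the bounding box.
Flange: 90 × 10, A = 900 mm², y = 105 mm, Ī = 7 500 mm⁴.
Web: 12 × 100, A = 1 200 mm², y = 50 mm, Ī = 1 000 000 mm⁴.
Hole (subtracted): ⌀8, A = 50.27 mm², y = 50 mm, Ī = 201.1 mm⁴.
Centroid: ȳ = ΣA·y / ΣA = 74.15 mm.
Transfer each piece to the horizontal axis through the centroid using Ī + A·d² with d = y − 74.15:
  flange: d = 30.85 mm → contributes +864 080 mm⁴
  web: d = -24.15 mm → contributes +1 699 836 mm⁴
  hole: d = -24.15 mm → contributes −29 516 mm⁴
Total I = 2 534 400 mm⁴.

Ix ≈ 2.5 × 10⁶ mm⁴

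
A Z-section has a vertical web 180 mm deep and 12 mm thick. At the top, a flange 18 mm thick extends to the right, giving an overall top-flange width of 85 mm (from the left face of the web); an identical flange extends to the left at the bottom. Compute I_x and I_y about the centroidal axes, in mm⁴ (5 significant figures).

I_x ≈ 2.3145 × 10⁷ mm⁴, I_y ≈ 5.9398 × 10⁶ mm⁴

Treat the section as a set of non-overlapping primitives; coordinates are from the bounding-box lower-left.
Web: 12 × 180, A = 2 160 mm², y = 90 mm, Ī = 5 832 000 mm⁴.
Top flange (beyond web): 73 × 18, A = 1 314 mm², y = 171 mm, Ī = 35 478 mm⁴.
Bottom flange (beyond web): 73 × 18, A = 1 314 mm², y = 9 mm, Ī = 35 478 mm⁴.
Centroid: ȳ = ΣA·y / ΣA = 90 mm.
Transfer each piece to the centroidal x-axis using Ī + A·d² with d = y − 90:
  web: d = 0 mm → contributes +5 832 000 mm⁴
  top flange (beyond web): d = 81 mm → contributes +8 656 632 mm⁴
  bottom flange (beyond web): d = -81 mm → contributes +8 656 632 mm⁴
Total I = 23 145 264 mm⁴.
For the y-axis: x̄ = 79 mm.
Repeating about the centroidal y-axis gives I_y = 5 939 796 mm⁴.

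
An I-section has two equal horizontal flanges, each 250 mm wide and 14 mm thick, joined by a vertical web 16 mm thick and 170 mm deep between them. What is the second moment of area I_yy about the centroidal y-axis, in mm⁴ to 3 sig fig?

Split into non-overlapping primitives; take the origin at the lower-left of the bounding box.
Bottom flange: 250 × 14, A = 3 500 mm², x = 125 mm, Ī = 18 229 167 mm⁴.
Web: 16 × 170, A = 2 720 mm², x = 125 mm, Ī = 58 027 mm⁴.
Top flange: 250 × 14, A = 3 500 mm², x = 125 mm, Ī = 18 229 167 mm⁴.
By symmetry the centroid is at mid-width, x̄ = 125 mm.
All pieces are centred on the centroidal y-axis, so I = ΣĪ = 36 516 360 mm⁴.

I_yy ≈ 3.65 × 10⁷ mm⁴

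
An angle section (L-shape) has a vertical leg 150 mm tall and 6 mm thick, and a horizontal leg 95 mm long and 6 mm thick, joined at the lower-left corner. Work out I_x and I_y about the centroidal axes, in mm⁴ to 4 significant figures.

I_x ≈ 3.427 × 10⁶ mm⁴, I_y ≈ 1.111 × 10⁶ mm⁴

Break the section into simple shapes (no overlaps), measuring from the bottom-left corner of the bounding box.
Vertical leg: 6 × 150, A = 900 mm², y = 75 mm, Ī = 1 687 500 mm⁴.
Horizontal leg (remainder): 89 × 6, A = 534 mm², y = 3 mm, Ī = 1 602 mm⁴.
Centroid: ȳ = ΣA·y / ΣA = 48.1883 mm.
Transfer each piece to the centroidal x-axis using Ī + A·d² with d = y − 48.1883:
  vertical leg: d = 26.8117 mm → contributes +2 334 481 mm⁴
  horizontal leg (remainder): d = -45.1883 mm → contributes +1 092 020 mm⁴
Total I = 3 426 501 mm⁴.
For the y-axis: x̄ = 20.6883 mm.
Repeating about the centroidal y-axis gives I_y = 1 111 359 mm⁴.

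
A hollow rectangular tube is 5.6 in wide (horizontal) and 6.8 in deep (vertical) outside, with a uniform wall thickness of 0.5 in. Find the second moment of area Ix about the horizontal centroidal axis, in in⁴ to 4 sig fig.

Ix ≈ 71.94 in⁴

Break the section into simple shapes (no overlaps), measuring from the bottom-left corner of the bounding box.
Outer rectangle: 5.6 × 6.8, A = 38.08 in², y = 3.4 in, Ī = 146.735 in⁴.
Inner void (subtracted): 4.6 × 5.8, A = 26.68 in², y = 3.4 in, Ī = 74.7929 in⁴.
By symmetry the centroid is at mid-height, ȳ = 3.4 in.
All pieces are centred on the horizontal centroidal axis, so I = ΣĪ (holes subtracted) = 71.942 in⁴.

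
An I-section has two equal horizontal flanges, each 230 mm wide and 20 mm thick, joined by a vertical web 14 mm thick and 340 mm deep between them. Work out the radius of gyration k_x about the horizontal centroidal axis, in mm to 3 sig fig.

k_x ≈ 157 mm

Break the section into simple shapes (no overlaps), measuring from the bottom-left corner of the bounding box.
Bottom flange: 230 × 20, A = 4 600 mm², y = 10 mm, Ī = 153 333 mm⁴.
Web: 14 × 340, A = 4 760 mm², y = 190 mm, Ī = 45 854 667 mm⁴.
Top flange: 230 × 20, A = 4 600 mm², y = 370 mm, Ī = 153 333 mm⁴.
By symmetry the centroid is at mid-height, ȳ = 190 mm.
Transfer each piece to the horizontal centroidal axis using Ī + A·d² with d = y − 190:
  bottom flange: d = -180 mm → contributes +149 193 333 mm⁴
  web: d = 0 mm → contributes +45 854 667 mm⁴
  top flange: d = 180 mm → contributes +149 193 333 mm⁴
Total I = 344 241 333 mm⁴.
Radius of gyration: k = √(I/A) = √(344 241 333 / 13 960) = 157.03 mm.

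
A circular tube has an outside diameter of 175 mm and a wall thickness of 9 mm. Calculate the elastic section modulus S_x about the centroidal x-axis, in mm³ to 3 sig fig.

S_x ≈ 1.85 × 10⁵ mm³

Treat the section as a set of non-overlapping primitives; coordinates are from the bounding-box lower-left.
Outer circle: ⌀175, A = 24 053 mm², y = 87.5 mm, Ī = 46 038 598 mm⁴.
Bore (subtracted): ⌀157, A = 19 359 mm², y = 87.5 mm, Ī = 29 824 180 mm⁴.
By symmetry the centroid is at mid-height, ȳ = 87.5 mm.
All pieces are centred on the centroidal x-axis, so I = ΣĪ (holes subtracted) = 16 214 419 mm⁴.
Extreme fibre distance c = 87.5 mm; S = I/c = 185 308 mm³.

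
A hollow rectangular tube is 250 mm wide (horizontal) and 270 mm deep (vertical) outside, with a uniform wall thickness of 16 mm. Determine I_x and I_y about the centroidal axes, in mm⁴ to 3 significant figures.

I_x ≈ 1.65 × 10⁸ mm⁴, I_y ≈ 1.46 × 10⁸ mm⁴

Split into non-overlapping primitives; take the origin at the lower-left of the bounding box.
Outer rectangle: 250 × 270, A = 67 500 mm², y = 135 mm, Ī = 410 062 500 mm⁴.
Inner void (subtracted): 218 × 238, A = 51 884 mm², y = 135 mm, Ī = 244 909 775 mm⁴.
By symmetry the centroid is at mid-height, ȳ = 135 mm.
All pieces are centred on the centroidal x-axis, so I = ΣĪ (holes subtracted) = 165 152 725 mm⁴.
Repeating about the centroidal y-axis gives I_y = 146 084 565 mm⁴.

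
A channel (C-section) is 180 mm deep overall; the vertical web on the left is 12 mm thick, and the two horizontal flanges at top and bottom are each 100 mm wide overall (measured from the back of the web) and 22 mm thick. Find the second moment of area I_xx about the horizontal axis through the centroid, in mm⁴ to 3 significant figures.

Treat the section as a set of non-overlapping primitives; coordinates are from the bounding-box lower-left.
Web: 12 × 180, A = 2 160 mm², y = 90 mm, Ī = 5 832 000 mm⁴.
Top flange (beyond web): 88 × 22, A = 1 936 mm², y = 169 mm, Ī = 78 085 mm⁴.
Bottom flange (beyond web): 88 × 22, A = 1 936 mm², y = 11 mm, Ī = 78 085 mm⁴.
By symmetry the centroid is at mid-height, ȳ = 90 mm.
Transfer each piece to the horizontal axis through the centroid using Ī + A·d² with d = y − 90:
  web: d = 0 mm → contributes +5 832 000 mm⁴
  top flange (beyond web): d = 79 mm → contributes +12 160 661 mm⁴
  bottom flange (beyond web): d = -79 mm → contributes +12 160 661 mm⁴
Total I = 30 153 323 mm⁴.

I_xx ≈ 3.02 × 10⁷ mm⁴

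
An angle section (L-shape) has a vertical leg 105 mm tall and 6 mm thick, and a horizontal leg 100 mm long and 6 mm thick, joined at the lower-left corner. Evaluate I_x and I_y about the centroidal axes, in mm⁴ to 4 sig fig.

Break the section into simple shapes (no overlaps), measuring from the bottom-left corner of the bounding box.
Vertical leg: 6 × 105, A = 630 mm², y = 52.5 mm, Ī = 578 813 mm⁴.
Horizontal leg (remainder): 94 × 6, A = 564 mm², y = 3 mm, Ī = 1 692 mm⁴.
Centroid: ȳ = ΣA·y / ΣA = 29.1181 mm.
Transfer each piece to the centroidal x-axis using Ī + A·d² with d = y − 29.1181:
  vertical leg: d = 23.3819 mm → contributes +923 242 mm⁴
  horizontal leg (remainder): d = -26.1181 mm → contributes +386 427 mm⁴
Total I = 1 309 669 mm⁴.
For the y-axis: x̄ = 26.6181 mm.
Repeating about the centroidal y-axis gives I_y = 1 161 152 mm⁴.

I_x ≈ 1.310 × 10⁶ mm⁴, I_y ≈ 1.161 × 10⁶ mm⁴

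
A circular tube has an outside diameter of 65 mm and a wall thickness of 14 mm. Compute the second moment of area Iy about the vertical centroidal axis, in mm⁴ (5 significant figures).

Split into non-overlapping primitives; take the origin at the lower-left of the bounding box.
Outer circle: ⌀65, A = 3318.307 mm², x = 32.5 mm, Ī = 876240.5 mm⁴.
Bore (subtracted): ⌀37, A = 1075.21 mm², x = 32.5 mm, Ī = 91997.66 mm⁴.
By symmetry the centroid is at mid-width, x̄ = 32.5 mm.
All pieces are centred on the vertical centroidal axis, so I = ΣĪ (holes subtracted) = 784242.8 mm⁴.

Iy ≈ 7.8424 × 10⁵ mm⁴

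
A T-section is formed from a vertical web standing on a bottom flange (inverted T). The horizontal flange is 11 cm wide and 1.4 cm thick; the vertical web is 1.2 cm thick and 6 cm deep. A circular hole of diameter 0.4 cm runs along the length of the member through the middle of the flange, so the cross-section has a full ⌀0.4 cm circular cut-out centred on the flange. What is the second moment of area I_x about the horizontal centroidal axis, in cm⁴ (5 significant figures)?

I_x ≈ 91.104 cm⁴

Break the section into simple shapes (no overlaps), measuring from the bottom-left corner of the bounding box.
Flange: 11 × 1.4, A = 15.4 cm², y = 0.7 cm, Ī = 2.515333 cm⁴.
Web: 1.2 × 6, A = 7.2 cm², y = 4.4 cm, Ī = 21.6 cm⁴.
Hole (subtracted): ⌀0.4, A = 0.1256637 cm², y = 0.7 cm, Ī = 0.001256637 cm⁴.
Centroid: ȳ = ΣA·y / ΣA = 1.885352 cm.
Transfer each piece to the horizontal centroidal axis using Ī + A·d² with d = y − 1.885352:
  flange: d = -1.185352 cm → contributes +24.15325 cm⁴
  web: d = 2.514648 cm → contributes +67.12887 cm⁴
  hole: d = -1.185352 cm → contributes −0.1778216 cm⁴
Total I = 91.1043 cm⁴.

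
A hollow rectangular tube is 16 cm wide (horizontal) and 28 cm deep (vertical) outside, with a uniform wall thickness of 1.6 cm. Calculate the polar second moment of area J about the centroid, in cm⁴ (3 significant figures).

J ≈ 1.82 × 10⁴ cm⁴

Treat the section as a set of non-overlapping primitives; coordinates are from the bounding-box lower-left.
Outer rectangle: 16 × 28, A = 448 cm², y = 14 cm, Ī = 29 269 cm⁴.
Inner void (subtracted): 12.8 × 24.8, A = 317.44 cm², y = 14 cm, Ī = 16 270 cm⁴.
By symmetry the centroid is at mid-height, ȳ = 14 cm.
All pieces are centred on the centroidal x-axis, so I = ΣĪ (holes subtracted) = 12 999 cm⁴.
Repeating about the centroidal y-axis gives I_y = 5223.2 cm⁴.
Polar second moment: J = I_x + I_y = 18 223 cm⁴.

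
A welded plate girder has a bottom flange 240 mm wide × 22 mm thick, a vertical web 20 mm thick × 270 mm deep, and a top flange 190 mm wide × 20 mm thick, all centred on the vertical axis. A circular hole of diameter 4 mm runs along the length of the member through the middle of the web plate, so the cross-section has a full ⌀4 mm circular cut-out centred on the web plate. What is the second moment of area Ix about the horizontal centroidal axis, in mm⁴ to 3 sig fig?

Split into non-overlapping primitives; take the origin at the lower-left of the bounding box.
Bottom plate: 240 × 22, A = 5 280 mm², y = 11 mm, Ī = 212 960 mm⁴.
Web plate: 20 × 270, A = 5 400 mm², y = 157 mm, Ī = 32 805 000 mm⁴.
Top plate: 190 × 20, A = 3 800 mm², y = 302 mm, Ī = 126 667 mm⁴.
Hole (subtracted): ⌀4, A = 12.566 mm², y = 157 mm, Ī = 12.566 mm⁴.
Centroid: ȳ = ΣA·y / ΣA = 141.8 mm.
Transfer each piece to the horizontal centroidal axis using Ī + A·d² with d = y − 141.8:
  bottom plate: d = -130.8 mm → contributes +90 548 965 mm⁴
  web plate: d = 15.198 mm → contributes +34 052 332 mm⁴
  top plate: d = 160.2 mm → contributes +97 647 916 mm⁴
  hole: d = 15.198 mm → contributes −2915.2 mm⁴
Total I = 222 246 298 mm⁴.

Ix ≈ 2.22 × 10⁸ mm⁴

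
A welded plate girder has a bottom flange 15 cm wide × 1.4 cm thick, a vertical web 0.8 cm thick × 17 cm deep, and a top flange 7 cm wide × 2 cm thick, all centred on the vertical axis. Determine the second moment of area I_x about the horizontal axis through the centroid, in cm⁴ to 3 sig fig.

I_x ≈ 3300 cm⁴

Decompose the section into non-overlapping parts with the origin at the bottom-left of its bounding rectangle.
Bottom plate: 15 × 1.4, A = 21 cm², y = 0.7 cm, Ī = 3.43 cm⁴.
Web plate: 0.8 × 17, A = 13.6 cm², y = 9.9 cm, Ī = 327.53 cm⁴.
Top plate: 7 × 2, A = 14 cm², y = 19.4 cm, Ī = 4.6667 cm⁴.
Centroid: ȳ = ΣA·y / ΣA = 8.6613 cm.
Transfer each piece to the horizontal axis through the centroid using Ī + A·d² with d = y − 8.6613:
  bottom plate: d = -7.9613 cm → contributes +1334.5 cm⁴
  web plate: d = 1.2387 cm → contributes +348.4 cm⁴
  top plate: d = 10.739 cm → contributes +1619.1 cm⁴
Total I = 3 302 cm⁴.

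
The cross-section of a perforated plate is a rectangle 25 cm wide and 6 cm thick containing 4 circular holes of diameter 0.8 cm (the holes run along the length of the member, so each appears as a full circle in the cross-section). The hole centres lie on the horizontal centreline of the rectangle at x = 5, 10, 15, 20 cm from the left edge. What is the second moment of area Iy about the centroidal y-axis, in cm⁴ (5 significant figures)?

Iy ≈ 7749.6 cm⁴

Split into non-overlapping primitives; take the origin at the lower-left of the bounding box.
Plate: 25 × 6, A = 150 cm², x = 12.5 cm, Ī = 7812.5 cm⁴.
Hole 1 (subtracted): ⌀0.8, A = 0.5026548 cm², x = 5 cm, Ī = 0.02010619 cm⁴.
Hole 2 (subtracted): ⌀0.8, A = 0.5026548 cm², x = 10 cm, Ī = 0.02010619 cm⁴.
Hole 3 (subtracted): ⌀0.8, A = 0.5026548 cm², x = 15 cm, Ī = 0.02010619 cm⁴.
Hole 4 (subtracted): ⌀0.8, A = 0.5026548 cm², x = 20 cm, Ī = 0.02010619 cm⁴.
By symmetry the centroid is at mid-width, x̄ = 12.5 cm.
Transfer each piece to the centroidal y-axis using Ī + A·d² with d = x − 12.5:
  plate: d = 0 cm → contributes +7812.5 cm⁴
  hole 1: d = -7.5 cm → contributes −28.29444 cm⁴
  hole 2: d = -2.5 cm → contributes −3.161699 cm⁴
  hole 3: d = 2.5 cm → contributes −3.161699 cm⁴
  hole 4: d = 7.5 cm → contributes −28.29444 cm⁴
Total I = 7749.588 cm⁴.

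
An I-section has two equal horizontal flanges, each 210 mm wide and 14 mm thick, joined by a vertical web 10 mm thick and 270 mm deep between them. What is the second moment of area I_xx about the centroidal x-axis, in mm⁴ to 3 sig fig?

I_xx ≈ 1.35 × 10⁸ mm⁴

Split into non-overlapping primitives; take the origin at the lower-left of the bounding box.
Bottom flange: 210 × 14, A = 2 940 mm², y = 7 mm, Ī = 48 020 mm⁴.
Web: 10 × 270, A = 2 700 mm², y = 149 mm, Ī = 16 402 500 mm⁴.
Top flange: 210 × 14, A = 2 940 mm², y = 291 mm, Ī = 48 020 mm⁴.
By symmetry the centroid is at mid-height, ȳ = 149 mm.
Transfer each piece to the centroidal x-axis using Ī + A·d² with d = y − 149:
  bottom flange: d = -142 mm → contributes +59 330 180 mm⁴
  web: d = 0 mm → contributes +16 402 500 mm⁴
  top flange: d = 142 mm → contributes +59 330 180 mm⁴
Total I = 135 062 860 mm⁴.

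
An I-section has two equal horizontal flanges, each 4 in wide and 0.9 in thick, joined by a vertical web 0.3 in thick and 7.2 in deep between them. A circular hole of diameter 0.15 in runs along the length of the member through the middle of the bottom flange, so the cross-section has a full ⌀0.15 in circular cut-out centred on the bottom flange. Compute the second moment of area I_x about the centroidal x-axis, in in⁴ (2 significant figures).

I_x ≈ 130 in⁴

Break the section into simple shapes (no overlaps), measuring from the bottom-left corner of the bounding box.
Bottom flange: 4 × 0.9, A = 3.6 in², y = 0.45 in, Ī = 0.243 in⁴.
Web: 0.3 × 7.2, A = 2.16 in², y = 4.5 in, Ī = 9.331 in⁴.
Top flange: 4 × 0.9, A = 3.6 in², y = 8.55 in, Ī = 0.243 in⁴.
Hole (subtracted): ⌀0.15, A = 0.01767 in², y = 0.45 in, Ī = 0.00002485 in⁴.
Centroid: ȳ = ΣA·y / ΣA = 4.508 in.
Transfer each piece to the centroidal x-axis using Ī + A·d² with d = y − 4.508:
  bottom flange: d = -4.058 in → contributes +59.52 in⁴
  web: d = -0.007661 in → contributes +9.331 in⁴
  top flange: d = 4.042 in → contributes +59.07 in⁴
  hole: d = -4.058 in → contributes −0.291 in⁴
Total I = 127.6 in⁴.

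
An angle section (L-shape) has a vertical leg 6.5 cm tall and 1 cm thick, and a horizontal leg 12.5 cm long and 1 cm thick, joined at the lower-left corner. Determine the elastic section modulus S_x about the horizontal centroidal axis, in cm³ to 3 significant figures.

Split into non-overlapping primitives; take the origin at the lower-left of the bounding box.
Vertical leg: 1 × 6.5, A = 6.5 cm², y = 3.25 cm, Ī = 22.885 cm⁴.
Horizontal leg (remainder): 11.5 × 1, A = 11.5 cm², y = 0.5 cm, Ī = 0.95833 cm⁴.
Centroid: ȳ = ΣA·y / ΣA = 1.4931 cm.
Transfer each piece to the horizontal centroidal axis using Ī + A·d² with d = y − 1.4931:
  vertical leg: d = 1.7569 cm → contributes +42.95 cm⁴
  horizontal leg (remainder): d = -0.99306 cm → contributes +12.299 cm⁴
Total I = 55.249 cm⁴.
Extreme fibre distance c = 5.0069 cm; S = I/c = 11.035 cm³.

S_x ≈ 11.0 cm³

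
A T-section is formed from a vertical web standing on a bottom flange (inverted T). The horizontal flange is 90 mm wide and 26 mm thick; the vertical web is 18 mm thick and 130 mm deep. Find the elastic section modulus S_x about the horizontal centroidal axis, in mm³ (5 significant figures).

Decompose the section into non-overlapping parts with the origin at the bottom-left of its bounding rectangle.
Flange: 90 × 26, A = 2 340 mm², y = 13 mm, Ī = 131 820 mm⁴.
Web: 18 × 130, A = 2 340 mm², y = 91 mm, Ī = 3 295 500 mm⁴.
Centroid: ȳ = ΣA·y / ΣA = 52 mm.
Transfer each piece to the horizontal centroidal axis using Ī + A·d² with d = y − 52:
  flange: d = -39 mm → contributes +3 690 960 mm⁴
  web: d = 39 mm → contributes +6 854 640 mm⁴
Total I = 10 545 600 mm⁴.
Extreme fibre distance c = 104 mm; S = I/c = 101 400 mm³.

S_x ≈ 1.0140 × 10⁵ mm³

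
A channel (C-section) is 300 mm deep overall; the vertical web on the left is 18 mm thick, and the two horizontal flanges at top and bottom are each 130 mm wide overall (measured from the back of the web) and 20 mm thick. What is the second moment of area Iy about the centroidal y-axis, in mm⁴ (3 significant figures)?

Break the section into simple shapes (no overlaps), measuring from the bottom-left corner of the bounding box.
Web: 18 × 300, A = 5 400 mm², x = 9 mm, Ī = 145 800 mm⁴.
Top flange (beyond web): 112 × 20, A = 2 240 mm², x = 74 mm, Ī = 2 341 547 mm⁴.
Bottom flange (beyond web): 112 × 20, A = 2 240 mm², x = 74 mm, Ī = 2 341 547 mm⁴.
Centroid: x̄ = ΣA·x / ΣA = 38.474 mm.
Transfer each piece to the centroidal y-axis using Ī + A·d² with d = x − 38.474:
  web: d = -29.474 mm → contributes +4 836 770 mm⁴
  top flange (beyond web): d = 35.526 mm → contributes +5 168 693 mm⁴
  bottom flange (beyond web): d = 35.526 mm → contributes +5 168 693 mm⁴
Total I = 15 174 156 mm⁴.

Iy ≈ 1.52 × 10⁷ mm⁴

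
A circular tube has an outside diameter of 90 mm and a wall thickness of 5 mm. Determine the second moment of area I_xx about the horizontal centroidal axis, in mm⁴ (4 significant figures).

Break the section into simple shapes (no overlaps), measuring from the bottom-left corner of the bounding box.
Outer circle: ⌀90, A = 6361.73 mm², y = 45 mm, Ī = 3 220 623 mm⁴.
Bore (subtracted): ⌀80, A = 5026.55 mm², y = 45 mm, Ī = 2 010 619 mm⁴.
By symmetry the centroid is at mid-height, ȳ = 45 mm.
All pieces are centred on the horizontal centroidal axis, so I = ΣĪ (holes subtracted) = 1 210 004 mm⁴.

I_xx ≈ 1.210 × 10⁶ mm⁴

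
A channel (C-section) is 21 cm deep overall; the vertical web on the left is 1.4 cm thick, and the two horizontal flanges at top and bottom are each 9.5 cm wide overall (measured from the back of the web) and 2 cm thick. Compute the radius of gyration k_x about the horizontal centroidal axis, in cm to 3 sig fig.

k_x ≈ 8.06 cm

Treat the section as a set of non-overlapping primitives; coordinates are from the bounding-box lower-left.
Web: 1.4 × 21, A = 29.4 cm², y = 10.5 cm, Ī = 1080.5 cm⁴.
Top flange (beyond web): 8.1 × 2, A = 16.2 cm², y = 20 cm, Ī = 5.4 cm⁴.
Bottom flange (beyond web): 8.1 × 2, A = 16.2 cm², y = 1 cm, Ī = 5.4 cm⁴.
By symmetry the centroid is at mid-height, ȳ = 10.5 cm.
Transfer each piece to the horizontal centroidal axis using Ī + A·d² with d = y − 10.5:
  web: d = 0 cm → contributes +1080.5 cm⁴
  top flange (beyond web): d = 9.5 cm → contributes +1467.5 cm⁴
  bottom flange (beyond web): d = -9.5 cm → contributes +1467.5 cm⁴
Total I = 4015.4 cm⁴.
Radius of gyration: k = √(I/A) = √(4015.4 / 61.8) = 8.0606 cm.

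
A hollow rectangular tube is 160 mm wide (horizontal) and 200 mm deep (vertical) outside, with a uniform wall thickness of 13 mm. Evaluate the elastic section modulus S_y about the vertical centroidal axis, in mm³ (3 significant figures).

S_y ≈ 4.17 × 10⁵ mm³

Decompose the section into non-overlapping parts with the origin at the bottom-left of its bounding rectangle.
Outer rectangle: 160 × 200, A = 32 000 mm², x = 80 mm, Ī = 68 266 667 mm⁴.
Inner void (subtracted): 134 × 174, A = 23 316 mm², x = 80 mm, Ī = 34 888 508 mm⁴.
By symmetry the centroid is at mid-width, x̄ = 80 mm.
All pieces are centred on the vertical centroidal axis, so I = ΣĪ (holes subtracted) = 33 378 159 mm⁴.
Extreme fibre distance c = 80 mm; S = I/c = 417 227 mm³.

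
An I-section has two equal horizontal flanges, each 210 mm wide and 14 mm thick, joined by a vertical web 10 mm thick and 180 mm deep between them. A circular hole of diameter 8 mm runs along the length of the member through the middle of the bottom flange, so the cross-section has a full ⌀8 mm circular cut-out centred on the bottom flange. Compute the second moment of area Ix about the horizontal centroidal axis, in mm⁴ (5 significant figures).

Ix ≈ 5.9805 × 10⁷ mm⁴

Treat the section as a set of non-overlapping primitives; coordinates are from the bounding-box lower-left.
Bottom flange: 210 × 14, A = 2 940 mm², y = 7 mm, Ī = 48 020 mm⁴.
Web: 10 × 180, A = 1 800 mm², y = 104 mm, Ī = 4 860 000 mm⁴.
Top flange: 210 × 14, A = 2 940 mm², y = 201 mm, Ī = 48 020 mm⁴.
Hole (subtracted): ⌀8, A = 50.26548 mm², y = 7 mm, Ī = 201.0619 mm⁴.
Centroid: ȳ = ΣA·y / ΣA = 104.639 mm.
Transfer each piece to the horizontal centroidal axis using Ī + A·d² with d = y − 104.639:
  bottom flange: d = -97.63905 mm → contributes +28 076 167 mm⁴
  web: d = -0.6390461 mm → contributes +4 860 735 mm⁴
  top flange: d = 96.36095 mm → contributes +27 347 194 mm⁴
  hole: d = -97.63905 mm → contributes −479401.2 mm⁴
Total I = 59 804 695 mm⁴.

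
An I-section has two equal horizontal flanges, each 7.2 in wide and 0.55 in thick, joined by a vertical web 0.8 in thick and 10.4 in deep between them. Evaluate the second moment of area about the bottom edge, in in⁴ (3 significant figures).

Decompose the section into non-overlapping parts with the origin at the bottom-left of its bounding rectangle.
Bottom flange: 7.2 × 0.55, A = 3.96 in², y = 0.275 in, Ī = 0.099825 in⁴.
Web: 0.8 × 10.4, A = 8.32 in², y = 5.75 in, Ī = 74.991 in⁴.
Top flange: 7.2 × 0.55, A = 3.96 in², y = 11.225 in, Ī = 0.099825 in⁴.
Transfer each piece to the base of the section using Ī + A·d² with d = y − 0:
  bottom flange: d = 0.275 in → contributes +0.3993 in⁴
  web: d = 5.75 in → contributes +350.07 in⁴
  top flange: d = 11.225 in → contributes +499.06 in⁴
Total I = 849.53 in⁴.

I_base ≈ 850 in⁴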